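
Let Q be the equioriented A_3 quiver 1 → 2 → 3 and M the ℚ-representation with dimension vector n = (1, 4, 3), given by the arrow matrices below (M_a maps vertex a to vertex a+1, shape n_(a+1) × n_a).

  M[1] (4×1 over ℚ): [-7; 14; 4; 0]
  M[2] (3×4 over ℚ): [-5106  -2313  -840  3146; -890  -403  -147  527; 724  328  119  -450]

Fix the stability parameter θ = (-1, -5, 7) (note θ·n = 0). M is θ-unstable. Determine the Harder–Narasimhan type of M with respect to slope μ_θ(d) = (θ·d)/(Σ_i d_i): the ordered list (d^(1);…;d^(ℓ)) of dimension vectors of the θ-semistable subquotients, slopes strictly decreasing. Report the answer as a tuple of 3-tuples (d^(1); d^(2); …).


Interval decomposition of M: I[1,2], I[2,3]^3.
HN type (ℓ=3): μ^(1)=7; μ^(2)=-3; μ^(3)=-5

((0, 0, 3); (1, 1, 0); (0, 3, 0))


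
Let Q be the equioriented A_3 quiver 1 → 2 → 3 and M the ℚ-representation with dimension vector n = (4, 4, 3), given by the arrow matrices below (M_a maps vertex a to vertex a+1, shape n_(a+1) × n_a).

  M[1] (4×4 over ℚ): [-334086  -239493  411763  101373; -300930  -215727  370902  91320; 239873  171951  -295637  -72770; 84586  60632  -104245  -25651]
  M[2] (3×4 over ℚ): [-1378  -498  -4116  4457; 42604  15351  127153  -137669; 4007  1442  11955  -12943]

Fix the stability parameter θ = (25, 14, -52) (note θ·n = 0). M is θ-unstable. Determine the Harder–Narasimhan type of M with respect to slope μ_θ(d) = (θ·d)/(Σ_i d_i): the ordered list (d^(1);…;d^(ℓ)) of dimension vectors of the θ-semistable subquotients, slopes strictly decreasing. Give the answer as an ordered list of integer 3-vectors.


Barcode: M ≅ I[1,1], I[1,3]^3, I[2,2]. HN layers by μ_θ (3 steps, strictly decreasing):
  μ^(1)=25; μ^(2)=14; μ^(3)=-13/3

((1, 0, 0); (0, 1, 0); (3, 3, 3))


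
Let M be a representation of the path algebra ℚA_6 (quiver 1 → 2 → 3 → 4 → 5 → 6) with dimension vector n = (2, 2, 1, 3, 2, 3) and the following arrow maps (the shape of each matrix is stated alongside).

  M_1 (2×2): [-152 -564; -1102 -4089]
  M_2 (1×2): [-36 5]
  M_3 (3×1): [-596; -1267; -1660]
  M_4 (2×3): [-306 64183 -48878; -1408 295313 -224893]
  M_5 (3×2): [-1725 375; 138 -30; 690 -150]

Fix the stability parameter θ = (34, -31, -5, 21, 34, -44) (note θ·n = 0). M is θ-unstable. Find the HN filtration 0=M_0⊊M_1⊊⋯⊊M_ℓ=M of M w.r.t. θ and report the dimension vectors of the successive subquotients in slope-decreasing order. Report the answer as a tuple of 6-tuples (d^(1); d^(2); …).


Barcode: M ≅ I[1,1], I[1,5], I[2,2], I[4,4], I[4,6], I[6,6]^2. HN layers by μ_θ (6 steps, strictly decreasing):
  μ^(1)=34; μ^(2)=21; μ^(3)=11/3; μ^(4)=-2/3; μ^(5)=-31; μ^(6)=-44

((1, 0, 0, 0, 1, 0); (0, 0, 0, 2, 0, 0); (0, 0, 0, 1, 1, 1); (1, 1, 1, 0, 0, 0); (0, 1, 0, 0, 0, 0); (0, 0, 0, 0, 0, 2))


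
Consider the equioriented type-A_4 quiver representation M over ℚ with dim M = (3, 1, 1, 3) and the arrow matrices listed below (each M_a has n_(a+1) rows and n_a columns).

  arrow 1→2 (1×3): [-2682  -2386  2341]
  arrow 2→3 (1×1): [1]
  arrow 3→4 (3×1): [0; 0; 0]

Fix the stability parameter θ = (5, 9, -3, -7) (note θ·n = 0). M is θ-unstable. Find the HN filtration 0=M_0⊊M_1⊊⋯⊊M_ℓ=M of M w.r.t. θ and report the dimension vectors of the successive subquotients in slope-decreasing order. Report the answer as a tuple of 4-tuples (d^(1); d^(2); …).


Interval decomposition of M: I[1,1]^2, I[1,3], I[4,4]^3.
HN type (ℓ=3): μ^(1)=5; μ^(2)=11/3; μ^(3)=-7

((2, 0, 0, 0); (1, 1, 1, 0); (0, 0, 0, 3))


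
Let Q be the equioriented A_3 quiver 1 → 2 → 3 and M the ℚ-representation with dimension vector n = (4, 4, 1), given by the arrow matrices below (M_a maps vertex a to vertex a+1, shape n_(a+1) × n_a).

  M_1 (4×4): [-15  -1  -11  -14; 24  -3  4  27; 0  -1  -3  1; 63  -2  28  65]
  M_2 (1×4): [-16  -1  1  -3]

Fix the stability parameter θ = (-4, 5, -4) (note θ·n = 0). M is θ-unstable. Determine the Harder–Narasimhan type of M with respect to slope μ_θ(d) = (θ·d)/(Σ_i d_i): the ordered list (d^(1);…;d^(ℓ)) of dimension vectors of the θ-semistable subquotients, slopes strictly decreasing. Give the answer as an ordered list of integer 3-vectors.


Interval decomposition of M: I[1,1], I[1,2]^2, I[1,3], I[2,2].
HN type (ℓ=3): μ^(1)=5; μ^(2)=1/2; μ^(3)=-4

((0, 3, 0); (0, 1, 1); (4, 0, 0))


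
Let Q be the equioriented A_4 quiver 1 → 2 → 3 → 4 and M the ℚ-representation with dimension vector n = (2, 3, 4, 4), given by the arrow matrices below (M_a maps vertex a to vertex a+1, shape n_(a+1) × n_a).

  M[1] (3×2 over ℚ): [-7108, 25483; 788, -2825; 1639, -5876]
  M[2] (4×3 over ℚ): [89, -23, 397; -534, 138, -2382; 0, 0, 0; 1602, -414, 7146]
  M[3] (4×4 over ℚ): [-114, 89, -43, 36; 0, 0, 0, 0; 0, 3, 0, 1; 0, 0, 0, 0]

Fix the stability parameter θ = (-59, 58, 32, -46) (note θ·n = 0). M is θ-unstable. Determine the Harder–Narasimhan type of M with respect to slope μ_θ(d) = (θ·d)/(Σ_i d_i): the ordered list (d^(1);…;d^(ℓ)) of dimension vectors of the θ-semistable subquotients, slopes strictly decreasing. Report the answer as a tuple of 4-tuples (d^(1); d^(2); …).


Interval decomposition of M: I[1,2], I[1,3], I[2,2], I[3,3], I[3,4]^2, I[4,4]^2.
HN type (ℓ=6): μ^(1)=58; μ^(2)=45; μ^(3)=32; μ^(4)=-7; μ^(5)=-46; μ^(6)=-59

((0, 2, 0, 0); (0, 1, 1, 0); (0, 0, 1, 0); (0, 0, 2, 2); (0, 0, 0, 2); (2, 0, 0, 0))


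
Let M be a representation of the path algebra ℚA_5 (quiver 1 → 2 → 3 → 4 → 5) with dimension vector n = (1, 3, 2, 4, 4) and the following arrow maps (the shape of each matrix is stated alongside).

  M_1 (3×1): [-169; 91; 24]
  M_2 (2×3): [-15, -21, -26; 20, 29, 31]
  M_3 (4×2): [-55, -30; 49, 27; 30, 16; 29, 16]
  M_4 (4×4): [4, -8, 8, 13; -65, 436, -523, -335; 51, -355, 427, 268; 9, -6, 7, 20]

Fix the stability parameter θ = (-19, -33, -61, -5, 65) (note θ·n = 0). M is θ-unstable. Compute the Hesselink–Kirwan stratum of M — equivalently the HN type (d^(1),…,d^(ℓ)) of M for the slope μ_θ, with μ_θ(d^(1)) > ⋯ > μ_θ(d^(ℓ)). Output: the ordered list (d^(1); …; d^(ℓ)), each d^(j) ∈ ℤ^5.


Barcode: M ≅ I[1,5], I[2,2], I[2,5], I[4,5]^2. HN layers by μ_θ (5 steps, strictly decreasing):
  μ^(1)=65; μ^(2)=-5; μ^(3)=-33; μ^(4)=-113/3; μ^(5)=-47

((0, 0, 0, 0, 4); (0, 0, 0, 4, 0); (0, 1, 0, 0, 0); (1, 1, 1, 0, 0); (0, 1, 1, 0, 0))


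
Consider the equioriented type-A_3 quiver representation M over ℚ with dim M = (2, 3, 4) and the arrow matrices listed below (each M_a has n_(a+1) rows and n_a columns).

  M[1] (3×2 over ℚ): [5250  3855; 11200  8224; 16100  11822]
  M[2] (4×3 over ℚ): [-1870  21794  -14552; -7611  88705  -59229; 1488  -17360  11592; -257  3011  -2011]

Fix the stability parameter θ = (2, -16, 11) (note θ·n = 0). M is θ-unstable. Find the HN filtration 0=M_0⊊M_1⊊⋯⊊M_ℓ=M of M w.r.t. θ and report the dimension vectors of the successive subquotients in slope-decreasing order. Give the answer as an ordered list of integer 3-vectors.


Interval decomposition of M: I[1,1], I[1,3], I[2,2], I[2,3], I[3,3]^2.
HN type (ℓ=4): μ^(1)=11; μ^(2)=2; μ^(3)=-7; μ^(4)=-16

((0, 0, 4); (1, 0, 0); (1, 1, 0); (0, 2, 0))


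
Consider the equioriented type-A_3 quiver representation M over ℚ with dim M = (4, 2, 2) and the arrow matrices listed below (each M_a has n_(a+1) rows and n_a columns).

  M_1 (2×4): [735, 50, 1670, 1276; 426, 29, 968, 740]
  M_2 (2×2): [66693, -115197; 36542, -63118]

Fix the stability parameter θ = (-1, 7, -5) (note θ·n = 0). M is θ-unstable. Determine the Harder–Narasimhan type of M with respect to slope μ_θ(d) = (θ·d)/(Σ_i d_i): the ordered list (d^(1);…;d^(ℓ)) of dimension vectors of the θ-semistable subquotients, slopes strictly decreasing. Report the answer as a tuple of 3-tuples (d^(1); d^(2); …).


Interval decomposition of M: I[1,1]^2, I[1,2], I[1,3], I[3,3].
HN type (ℓ=4): μ^(1)=7; μ^(2)=1; μ^(3)=-1; μ^(4)=-5

((0, 1, 0); (0, 1, 1); (4, 0, 0); (0, 0, 1))


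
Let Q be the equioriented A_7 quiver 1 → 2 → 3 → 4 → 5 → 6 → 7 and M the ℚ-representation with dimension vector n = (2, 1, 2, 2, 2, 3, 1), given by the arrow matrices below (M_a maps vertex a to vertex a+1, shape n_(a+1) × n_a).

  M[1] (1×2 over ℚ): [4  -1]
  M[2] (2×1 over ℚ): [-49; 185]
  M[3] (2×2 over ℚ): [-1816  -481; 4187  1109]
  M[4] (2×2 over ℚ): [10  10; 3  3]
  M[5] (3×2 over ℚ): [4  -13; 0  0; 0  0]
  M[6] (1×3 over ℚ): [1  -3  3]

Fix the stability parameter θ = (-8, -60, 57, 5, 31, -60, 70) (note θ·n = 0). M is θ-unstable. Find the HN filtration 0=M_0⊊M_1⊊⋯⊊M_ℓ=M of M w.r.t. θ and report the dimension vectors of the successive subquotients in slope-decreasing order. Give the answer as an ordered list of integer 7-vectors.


Via rank(M_{q-1}∘⋯∘M_p): M ≅ I[1,1], I[1,7], I[3,4], I[5,5], I[6,6]^2.
μ_θ-semistable layers: μ^(1)=70; μ^(2)=31; μ^(3)=33/4; μ^(4)=-8; μ^(5)=-34; μ^(6)=-60

((0, 0, 0, 0, 0, 0, 1); (0, 0, 1, 1, 1, 0, 0); (0, 0, 1, 1, 1, 1, 0); (1, 0, 0, 0, 0, 0, 0); (1, 1, 0, 0, 0, 0, 0); (0, 0, 0, 0, 0, 2, 0))


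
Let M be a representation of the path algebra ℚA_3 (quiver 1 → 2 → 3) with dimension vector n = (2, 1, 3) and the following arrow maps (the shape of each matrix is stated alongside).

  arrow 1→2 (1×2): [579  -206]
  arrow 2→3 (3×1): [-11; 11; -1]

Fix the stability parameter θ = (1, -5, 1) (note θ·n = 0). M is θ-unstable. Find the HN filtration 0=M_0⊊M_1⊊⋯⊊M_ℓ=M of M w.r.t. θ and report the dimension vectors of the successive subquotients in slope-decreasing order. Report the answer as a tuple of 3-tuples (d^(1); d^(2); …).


Barcode: M ≅ I[1,1], I[1,3], I[3,3]^2. HN layers by μ_θ (2 steps, strictly decreasing):
  μ^(1)=1; μ^(2)=-2

((1, 0, 3); (1, 1, 0))


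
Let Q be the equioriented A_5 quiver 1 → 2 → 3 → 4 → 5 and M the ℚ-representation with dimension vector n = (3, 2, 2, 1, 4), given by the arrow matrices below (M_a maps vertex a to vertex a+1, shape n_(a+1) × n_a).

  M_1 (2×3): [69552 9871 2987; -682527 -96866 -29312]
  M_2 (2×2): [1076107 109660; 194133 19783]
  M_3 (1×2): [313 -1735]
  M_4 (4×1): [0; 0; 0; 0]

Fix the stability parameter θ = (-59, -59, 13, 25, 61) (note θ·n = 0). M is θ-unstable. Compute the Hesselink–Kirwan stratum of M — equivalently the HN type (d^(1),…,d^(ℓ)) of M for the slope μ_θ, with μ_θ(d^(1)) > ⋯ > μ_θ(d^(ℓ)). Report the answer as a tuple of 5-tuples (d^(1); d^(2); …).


Interval decomposition of M: I[1,1], I[1,3], I[1,4], I[5,5]^4.
HN type (ℓ=4): μ^(1)=61; μ^(2)=25; μ^(3)=13; μ^(4)=-59

((0, 0, 0, 0, 4); (0, 0, 0, 1, 0); (0, 0, 2, 0, 0); (3, 2, 0, 0, 0))


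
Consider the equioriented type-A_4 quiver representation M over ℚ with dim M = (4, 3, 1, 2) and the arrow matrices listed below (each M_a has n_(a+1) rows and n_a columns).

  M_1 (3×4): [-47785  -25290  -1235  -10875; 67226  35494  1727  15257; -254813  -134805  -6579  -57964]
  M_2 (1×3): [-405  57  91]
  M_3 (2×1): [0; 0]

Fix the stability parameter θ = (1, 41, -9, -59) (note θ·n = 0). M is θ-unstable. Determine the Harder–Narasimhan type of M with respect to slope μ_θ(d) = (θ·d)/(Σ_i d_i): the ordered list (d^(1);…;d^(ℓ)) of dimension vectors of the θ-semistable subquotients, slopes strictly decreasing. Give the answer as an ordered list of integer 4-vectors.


Barcode: M ≅ I[1,1], I[1,2]^2, I[1,3], I[4,4]^2. HN layers by μ_θ (4 steps, strictly decreasing):
  μ^(1)=41; μ^(2)=16; μ^(3)=1; μ^(4)=-59

((0, 2, 0, 0); (0, 1, 1, 0); (4, 0, 0, 0); (0, 0, 0, 2))


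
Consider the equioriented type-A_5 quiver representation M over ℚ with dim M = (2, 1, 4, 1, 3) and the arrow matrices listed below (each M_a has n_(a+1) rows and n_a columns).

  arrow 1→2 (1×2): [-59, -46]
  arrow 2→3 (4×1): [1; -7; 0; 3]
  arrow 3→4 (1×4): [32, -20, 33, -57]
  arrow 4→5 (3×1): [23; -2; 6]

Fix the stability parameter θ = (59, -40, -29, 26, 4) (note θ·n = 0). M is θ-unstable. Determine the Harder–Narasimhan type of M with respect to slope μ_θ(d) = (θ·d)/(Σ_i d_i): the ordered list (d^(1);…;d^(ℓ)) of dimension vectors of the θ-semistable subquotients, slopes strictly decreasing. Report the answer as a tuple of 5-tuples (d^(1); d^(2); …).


Via rank(M_{q-1}∘⋯∘M_p): M ≅ I[1,1], I[1,5], I[3,3]^3, I[5,5]^2.
μ_θ-semistable layers: μ^(1)=59; μ^(2)=15; μ^(3)=4; μ^(4)=-10/3; μ^(5)=-29

((1, 0, 0, 0, 0); (0, 0, 0, 1, 1); (0, 0, 0, 0, 2); (1, 1, 1, 0, 0); (0, 0, 3, 0, 0))


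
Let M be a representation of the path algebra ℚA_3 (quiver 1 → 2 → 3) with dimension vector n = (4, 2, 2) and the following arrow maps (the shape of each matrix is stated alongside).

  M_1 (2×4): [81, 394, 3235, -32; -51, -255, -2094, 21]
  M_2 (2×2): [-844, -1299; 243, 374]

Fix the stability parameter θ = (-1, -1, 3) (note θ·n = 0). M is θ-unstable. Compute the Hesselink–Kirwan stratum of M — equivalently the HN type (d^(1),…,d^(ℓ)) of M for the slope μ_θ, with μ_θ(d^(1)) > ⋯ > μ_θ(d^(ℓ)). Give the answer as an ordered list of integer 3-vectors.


Barcode: M ≅ I[1,1]^2, I[1,3]^2. HN layers by μ_θ (2 steps, strictly decreasing):
  μ^(1)=3; μ^(2)=-1

((0, 0, 2); (4, 2, 0))


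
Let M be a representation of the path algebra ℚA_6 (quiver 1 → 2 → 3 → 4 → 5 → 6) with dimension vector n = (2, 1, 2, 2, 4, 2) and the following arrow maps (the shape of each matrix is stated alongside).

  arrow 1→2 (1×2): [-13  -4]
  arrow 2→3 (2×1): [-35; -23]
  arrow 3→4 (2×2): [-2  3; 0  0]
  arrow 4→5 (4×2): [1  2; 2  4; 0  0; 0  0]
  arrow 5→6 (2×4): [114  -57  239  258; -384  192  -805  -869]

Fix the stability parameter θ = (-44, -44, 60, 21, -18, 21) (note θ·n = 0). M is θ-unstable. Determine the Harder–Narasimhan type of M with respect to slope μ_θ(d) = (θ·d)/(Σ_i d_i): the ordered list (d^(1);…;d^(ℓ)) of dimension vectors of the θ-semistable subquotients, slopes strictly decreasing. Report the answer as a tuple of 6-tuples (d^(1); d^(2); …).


Via rank(M_{q-1}∘⋯∘M_p): M ≅ I[1,1], I[1,5], I[3,3], I[4,4], I[5,5], I[5,6]^2.
μ_θ-semistable layers: μ^(1)=60; μ^(2)=21; μ^(3)=-18; μ^(4)=-44

((0, 0, 1, 0, 0, 0); (0, 0, 1, 2, 1, 2); (0, 0, 0, 0, 3, 0); (2, 1, 0, 0, 0, 0))


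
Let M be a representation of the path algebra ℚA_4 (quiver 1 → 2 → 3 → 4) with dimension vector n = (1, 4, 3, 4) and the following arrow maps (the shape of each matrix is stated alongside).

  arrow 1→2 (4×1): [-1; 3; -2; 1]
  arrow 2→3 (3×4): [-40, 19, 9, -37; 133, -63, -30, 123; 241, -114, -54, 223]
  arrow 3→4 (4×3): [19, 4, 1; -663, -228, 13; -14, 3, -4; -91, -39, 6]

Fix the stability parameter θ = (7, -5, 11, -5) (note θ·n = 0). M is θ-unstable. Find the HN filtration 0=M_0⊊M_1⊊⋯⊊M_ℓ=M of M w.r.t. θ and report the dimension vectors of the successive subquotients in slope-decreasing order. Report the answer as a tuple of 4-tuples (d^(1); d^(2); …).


Via rank(M_{q-1}∘⋯∘M_p): M ≅ I[1,4], I[2,2], I[2,4]^2, I[4,4].
μ_θ-semistable layers: μ^(1)=3; μ^(2)=1; μ^(3)=-5

((0, 0, 3, 3); (1, 1, 0, 0); (0, 3, 0, 1))


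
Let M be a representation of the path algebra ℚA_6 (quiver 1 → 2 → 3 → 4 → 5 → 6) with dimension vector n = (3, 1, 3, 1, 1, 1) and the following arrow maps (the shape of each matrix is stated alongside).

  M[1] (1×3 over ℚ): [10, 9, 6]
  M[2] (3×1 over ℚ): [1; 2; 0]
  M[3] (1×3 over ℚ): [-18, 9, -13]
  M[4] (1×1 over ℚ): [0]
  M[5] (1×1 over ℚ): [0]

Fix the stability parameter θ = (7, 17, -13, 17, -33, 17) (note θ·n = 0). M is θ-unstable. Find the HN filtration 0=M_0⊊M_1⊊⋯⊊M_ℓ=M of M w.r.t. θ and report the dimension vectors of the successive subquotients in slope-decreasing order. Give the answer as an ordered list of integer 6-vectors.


Barcode: M ≅ I[1,1]^2, I[1,3], I[3,3], I[3,4], I[5,5], I[6,6]. HN layers by μ_θ (5 steps, strictly decreasing):
  μ^(1)=17; μ^(2)=7; μ^(3)=11/3; μ^(4)=-13; μ^(5)=-33

((0, 0, 0, 1, 0, 1); (2, 0, 0, 0, 0, 0); (1, 1, 1, 0, 0, 0); (0, 0, 2, 0, 0, 0); (0, 0, 0, 0, 1, 0))


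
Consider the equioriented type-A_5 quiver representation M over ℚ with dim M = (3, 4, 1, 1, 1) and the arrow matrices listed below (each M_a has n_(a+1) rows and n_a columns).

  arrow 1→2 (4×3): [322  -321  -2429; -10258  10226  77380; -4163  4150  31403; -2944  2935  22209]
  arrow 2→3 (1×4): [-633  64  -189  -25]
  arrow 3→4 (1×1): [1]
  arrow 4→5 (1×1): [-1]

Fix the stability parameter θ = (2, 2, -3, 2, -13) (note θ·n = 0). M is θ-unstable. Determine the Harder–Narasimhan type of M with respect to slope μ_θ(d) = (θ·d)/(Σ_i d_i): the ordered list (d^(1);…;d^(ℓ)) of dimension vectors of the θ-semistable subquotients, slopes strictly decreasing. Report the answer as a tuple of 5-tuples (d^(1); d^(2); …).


Via rank(M_{q-1}∘⋯∘M_p): M ≅ I[1,1], I[1,2], I[1,5], I[2,2]^2.
μ_θ-semistable layers: μ^(1)=2; μ^(2)=-2

((2, 3, 0, 0, 0); (1, 1, 1, 1, 1))


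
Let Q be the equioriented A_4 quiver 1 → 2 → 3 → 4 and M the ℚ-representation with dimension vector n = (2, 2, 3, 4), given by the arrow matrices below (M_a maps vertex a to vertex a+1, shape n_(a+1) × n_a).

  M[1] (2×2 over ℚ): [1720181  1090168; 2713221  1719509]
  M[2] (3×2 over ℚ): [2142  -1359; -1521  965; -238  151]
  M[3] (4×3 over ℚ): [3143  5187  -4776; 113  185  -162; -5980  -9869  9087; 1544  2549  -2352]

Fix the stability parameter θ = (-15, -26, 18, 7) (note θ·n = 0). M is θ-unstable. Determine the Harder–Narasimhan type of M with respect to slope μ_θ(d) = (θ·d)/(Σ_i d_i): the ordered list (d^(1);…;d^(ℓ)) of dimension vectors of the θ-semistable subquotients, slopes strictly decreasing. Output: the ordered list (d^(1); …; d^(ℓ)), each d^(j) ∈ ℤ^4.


Barcode: M ≅ I[1,4]^2, I[3,4], I[4,4]. HN layers by μ_θ (3 steps, strictly decreasing):
  μ^(1)=25/2; μ^(2)=7; μ^(3)=-41/2

((0, 0, 3, 3); (0, 0, 0, 1); (2, 2, 0, 0))


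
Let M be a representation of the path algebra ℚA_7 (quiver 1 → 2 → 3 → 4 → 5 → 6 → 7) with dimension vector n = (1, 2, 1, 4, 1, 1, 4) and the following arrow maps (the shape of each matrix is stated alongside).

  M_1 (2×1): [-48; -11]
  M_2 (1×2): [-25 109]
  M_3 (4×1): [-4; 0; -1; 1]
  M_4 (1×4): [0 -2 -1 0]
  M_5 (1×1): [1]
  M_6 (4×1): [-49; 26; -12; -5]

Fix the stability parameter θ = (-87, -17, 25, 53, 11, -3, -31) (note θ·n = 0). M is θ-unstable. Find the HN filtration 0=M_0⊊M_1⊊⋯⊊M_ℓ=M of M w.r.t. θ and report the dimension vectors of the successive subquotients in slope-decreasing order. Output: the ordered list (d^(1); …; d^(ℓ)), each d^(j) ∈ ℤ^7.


Barcode: M ≅ I[1,7], I[2,2], I[4,4]^3, I[7,7]^3. HN layers by μ_θ (5 steps, strictly decreasing):
  μ^(1)=53; μ^(2)=11; μ^(3)=-17; μ^(4)=-31; μ^(5)=-87

((0, 0, 0, 3, 0, 0, 0); (0, 0, 1, 1, 1, 1, 1); (0, 2, 0, 0, 0, 0, 0); (0, 0, 0, 0, 0, 0, 3); (1, 0, 0, 0, 0, 0, 0))


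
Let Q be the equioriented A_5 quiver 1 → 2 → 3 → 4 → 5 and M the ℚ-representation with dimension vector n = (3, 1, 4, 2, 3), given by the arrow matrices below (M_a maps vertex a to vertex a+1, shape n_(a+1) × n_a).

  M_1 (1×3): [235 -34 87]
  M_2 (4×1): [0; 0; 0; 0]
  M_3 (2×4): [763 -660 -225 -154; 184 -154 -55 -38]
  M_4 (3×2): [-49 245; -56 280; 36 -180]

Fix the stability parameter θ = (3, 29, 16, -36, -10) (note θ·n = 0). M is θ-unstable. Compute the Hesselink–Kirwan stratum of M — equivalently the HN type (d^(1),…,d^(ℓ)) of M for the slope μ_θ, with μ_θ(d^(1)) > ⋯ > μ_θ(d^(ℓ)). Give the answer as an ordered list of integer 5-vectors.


Barcode: M ≅ I[1,1]^2, I[1,2], I[3,3]^2, I[3,4], I[3,5], I[5,5]^2. HN layers by μ_θ (4 steps, strictly decreasing):
  μ^(1)=29; μ^(2)=16; μ^(3)=3; μ^(4)=-10

((0, 1, 0, 0, 0); (0, 0, 2, 0, 0); (3, 0, 0, 0, 0); (0, 0, 2, 2, 3))


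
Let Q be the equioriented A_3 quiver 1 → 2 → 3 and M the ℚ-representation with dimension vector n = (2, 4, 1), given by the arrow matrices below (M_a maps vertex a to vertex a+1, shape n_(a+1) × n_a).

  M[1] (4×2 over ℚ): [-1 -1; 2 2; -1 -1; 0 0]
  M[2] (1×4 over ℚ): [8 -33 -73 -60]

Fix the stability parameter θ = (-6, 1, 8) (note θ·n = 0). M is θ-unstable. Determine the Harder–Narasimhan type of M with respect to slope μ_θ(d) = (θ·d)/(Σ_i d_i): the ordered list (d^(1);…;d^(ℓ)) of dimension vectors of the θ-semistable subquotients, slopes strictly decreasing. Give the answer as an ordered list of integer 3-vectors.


Via rank(M_{q-1}∘⋯∘M_p): M ≅ I[1,1], I[1,3], I[2,2]^3.
μ_θ-semistable layers: μ^(1)=8; μ^(2)=1; μ^(3)=-6

((0, 0, 1); (0, 4, 0); (2, 0, 0))


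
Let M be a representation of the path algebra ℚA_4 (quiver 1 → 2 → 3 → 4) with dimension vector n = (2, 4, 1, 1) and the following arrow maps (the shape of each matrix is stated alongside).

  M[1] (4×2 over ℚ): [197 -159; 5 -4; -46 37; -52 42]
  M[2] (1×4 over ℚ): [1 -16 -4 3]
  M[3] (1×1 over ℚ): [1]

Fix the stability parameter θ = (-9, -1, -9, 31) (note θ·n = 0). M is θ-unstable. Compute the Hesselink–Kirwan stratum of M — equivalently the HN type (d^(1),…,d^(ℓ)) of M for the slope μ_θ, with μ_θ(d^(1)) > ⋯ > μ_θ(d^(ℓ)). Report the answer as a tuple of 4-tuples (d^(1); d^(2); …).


Barcode: M ≅ I[1,2], I[1,4], I[2,2]^2. HN layers by μ_θ (4 steps, strictly decreasing):
  μ^(1)=31; μ^(2)=-1; μ^(3)=-5; μ^(4)=-9

((0, 0, 0, 1); (0, 3, 0, 0); (0, 1, 1, 0); (2, 0, 0, 0))


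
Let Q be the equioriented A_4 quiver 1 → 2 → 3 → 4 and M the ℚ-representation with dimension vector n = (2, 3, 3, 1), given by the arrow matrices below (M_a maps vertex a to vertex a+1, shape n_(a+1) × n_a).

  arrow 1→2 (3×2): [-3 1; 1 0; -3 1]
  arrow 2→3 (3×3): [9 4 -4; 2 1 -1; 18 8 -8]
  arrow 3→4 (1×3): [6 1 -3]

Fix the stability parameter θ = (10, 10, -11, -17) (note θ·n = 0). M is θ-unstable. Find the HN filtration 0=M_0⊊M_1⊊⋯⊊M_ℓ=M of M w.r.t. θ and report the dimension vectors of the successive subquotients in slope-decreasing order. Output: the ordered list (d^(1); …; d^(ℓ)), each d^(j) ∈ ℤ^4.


Interval decomposition of M: I[1,3], I[1,4], I[2,2], I[3,3].
HN type (ℓ=4): μ^(1)=10; μ^(2)=3; μ^(3)=-2; μ^(4)=-11

((0, 1, 0, 0); (1, 1, 1, 0); (1, 1, 1, 1); (0, 0, 1, 0))


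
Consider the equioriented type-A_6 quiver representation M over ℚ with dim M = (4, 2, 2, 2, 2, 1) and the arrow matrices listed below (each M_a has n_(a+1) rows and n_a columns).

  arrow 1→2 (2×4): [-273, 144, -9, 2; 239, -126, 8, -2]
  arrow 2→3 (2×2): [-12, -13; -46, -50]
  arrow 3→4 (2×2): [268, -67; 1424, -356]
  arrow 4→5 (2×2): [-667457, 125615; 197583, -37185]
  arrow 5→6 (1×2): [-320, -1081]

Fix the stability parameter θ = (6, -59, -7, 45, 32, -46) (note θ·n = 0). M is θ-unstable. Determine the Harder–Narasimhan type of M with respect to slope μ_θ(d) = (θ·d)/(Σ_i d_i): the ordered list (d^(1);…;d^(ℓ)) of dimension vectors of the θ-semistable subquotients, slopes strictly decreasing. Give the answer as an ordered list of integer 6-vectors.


Interval decomposition of M: I[1,1]^2, I[1,3], I[1,6], I[4,4], I[5,5].
HN type (ℓ=6): μ^(1)=45; μ^(2)=32; μ^(3)=31/3; μ^(4)=6; μ^(5)=-7; μ^(6)=-53/2

((0, 0, 0, 1, 0, 0); (0, 0, 0, 0, 1, 0); (0, 0, 0, 1, 1, 1); (2, 0, 0, 0, 0, 0); (0, 0, 2, 0, 0, 0); (2, 2, 0, 0, 0, 0))


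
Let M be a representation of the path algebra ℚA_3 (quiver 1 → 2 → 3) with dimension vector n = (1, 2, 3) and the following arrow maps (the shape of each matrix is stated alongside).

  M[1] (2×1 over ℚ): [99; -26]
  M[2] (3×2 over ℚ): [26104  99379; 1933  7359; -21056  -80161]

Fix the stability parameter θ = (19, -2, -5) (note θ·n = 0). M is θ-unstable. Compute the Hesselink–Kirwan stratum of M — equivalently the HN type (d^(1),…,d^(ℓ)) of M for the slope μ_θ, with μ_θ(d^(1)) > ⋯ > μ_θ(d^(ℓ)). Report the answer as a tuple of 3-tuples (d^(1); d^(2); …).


Interval decomposition of M: I[1,3], I[2,3], I[3,3].
HN type (ℓ=3): μ^(1)=4; μ^(2)=-7/2; μ^(3)=-5

((1, 1, 1); (0, 1, 1); (0, 0, 1))


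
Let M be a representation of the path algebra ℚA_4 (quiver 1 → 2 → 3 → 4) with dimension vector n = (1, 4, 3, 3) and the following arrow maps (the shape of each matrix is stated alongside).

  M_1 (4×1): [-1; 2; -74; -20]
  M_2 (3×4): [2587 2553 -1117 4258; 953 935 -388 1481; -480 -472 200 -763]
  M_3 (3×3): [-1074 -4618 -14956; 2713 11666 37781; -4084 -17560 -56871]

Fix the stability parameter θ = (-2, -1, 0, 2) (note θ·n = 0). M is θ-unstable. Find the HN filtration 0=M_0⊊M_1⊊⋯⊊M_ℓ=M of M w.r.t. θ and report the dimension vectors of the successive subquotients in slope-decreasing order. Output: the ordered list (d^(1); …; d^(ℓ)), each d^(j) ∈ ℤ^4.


Interval decomposition of M: I[1,4], I[2,2], I[2,4]^2.
HN type (ℓ=4): μ^(1)=2; μ^(2)=0; μ^(3)=-1; μ^(4)=-2

((0, 0, 0, 3); (0, 0, 3, 0); (0, 4, 0, 0); (1, 0, 0, 0))


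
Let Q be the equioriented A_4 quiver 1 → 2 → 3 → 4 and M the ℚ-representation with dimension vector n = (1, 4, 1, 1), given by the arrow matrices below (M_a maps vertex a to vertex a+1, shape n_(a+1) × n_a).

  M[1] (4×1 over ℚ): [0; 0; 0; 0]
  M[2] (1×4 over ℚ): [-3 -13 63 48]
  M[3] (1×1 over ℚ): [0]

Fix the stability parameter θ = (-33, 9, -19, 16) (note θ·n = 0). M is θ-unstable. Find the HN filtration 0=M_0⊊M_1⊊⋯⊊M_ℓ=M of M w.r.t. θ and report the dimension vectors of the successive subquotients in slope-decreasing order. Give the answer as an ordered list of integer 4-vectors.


Interval decomposition of M: I[1,1], I[2,2]^3, I[2,3], I[4,4].
HN type (ℓ=4): μ^(1)=16; μ^(2)=9; μ^(3)=-5; μ^(4)=-33

((0, 0, 0, 1); (0, 3, 0, 0); (0, 1, 1, 0); (1, 0, 0, 0))


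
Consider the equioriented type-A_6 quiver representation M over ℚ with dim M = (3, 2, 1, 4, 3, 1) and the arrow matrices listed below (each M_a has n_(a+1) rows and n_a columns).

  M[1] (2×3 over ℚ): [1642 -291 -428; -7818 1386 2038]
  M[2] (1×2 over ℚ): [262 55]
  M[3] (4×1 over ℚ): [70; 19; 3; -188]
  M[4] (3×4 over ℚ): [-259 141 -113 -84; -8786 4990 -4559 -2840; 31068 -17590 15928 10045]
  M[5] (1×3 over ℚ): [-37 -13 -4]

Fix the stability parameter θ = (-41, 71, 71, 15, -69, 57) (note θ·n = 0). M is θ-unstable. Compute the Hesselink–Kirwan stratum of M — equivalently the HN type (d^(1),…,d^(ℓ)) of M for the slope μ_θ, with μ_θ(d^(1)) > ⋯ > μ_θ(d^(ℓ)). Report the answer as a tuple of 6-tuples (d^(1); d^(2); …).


Via rank(M_{q-1}∘⋯∘M_p): M ≅ I[1,1], I[1,2], I[1,6], I[4,4], I[4,5]^2.
μ_θ-semistable layers: μ^(1)=71; μ^(2)=57; μ^(3)=22; μ^(4)=15; μ^(5)=-27; μ^(6)=-41

((0, 1, 0, 0, 0, 0); (0, 0, 0, 0, 0, 1); (0, 1, 1, 1, 1, 0); (0, 0, 0, 1, 0, 0); (0, 0, 0, 2, 2, 0); (3, 0, 0, 0, 0, 0))


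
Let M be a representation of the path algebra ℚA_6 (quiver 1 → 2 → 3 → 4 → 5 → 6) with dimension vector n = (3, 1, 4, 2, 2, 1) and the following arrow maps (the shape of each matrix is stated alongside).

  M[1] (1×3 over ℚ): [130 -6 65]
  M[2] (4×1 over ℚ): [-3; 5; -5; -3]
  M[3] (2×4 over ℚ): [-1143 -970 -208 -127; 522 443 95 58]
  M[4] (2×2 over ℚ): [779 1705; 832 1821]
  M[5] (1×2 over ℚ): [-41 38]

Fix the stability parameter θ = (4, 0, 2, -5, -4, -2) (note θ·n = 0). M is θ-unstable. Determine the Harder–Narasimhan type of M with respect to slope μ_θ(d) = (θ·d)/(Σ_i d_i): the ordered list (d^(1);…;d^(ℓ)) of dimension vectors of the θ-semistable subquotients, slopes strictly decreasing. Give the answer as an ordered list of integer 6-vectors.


Interval decomposition of M: I[1,1]^2, I[1,3], I[3,3], I[3,5], I[3,6].
HN type (ℓ=4): μ^(1)=4; μ^(2)=2; μ^(3)=-2; μ^(4)=-7/3

((2, 0, 0, 0, 0, 0); (1, 1, 2, 0, 0, 0); (0, 0, 0, 0, 0, 1); (0, 0, 2, 2, 2, 0))


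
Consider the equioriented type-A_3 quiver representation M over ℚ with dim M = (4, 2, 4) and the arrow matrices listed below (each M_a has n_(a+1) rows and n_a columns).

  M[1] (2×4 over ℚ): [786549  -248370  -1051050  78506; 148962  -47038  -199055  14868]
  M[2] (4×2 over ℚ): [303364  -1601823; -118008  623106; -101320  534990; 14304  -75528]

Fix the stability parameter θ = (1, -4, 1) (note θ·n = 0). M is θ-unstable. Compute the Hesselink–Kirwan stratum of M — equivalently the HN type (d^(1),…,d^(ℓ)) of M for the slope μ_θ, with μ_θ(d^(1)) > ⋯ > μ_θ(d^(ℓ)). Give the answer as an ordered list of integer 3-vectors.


Barcode: M ≅ I[1,1]^2, I[1,2], I[1,3], I[3,3]^3. HN layers by μ_θ (2 steps, strictly decreasing):
  μ^(1)=1; μ^(2)=-3/2

((2, 0, 4); (2, 2, 0))


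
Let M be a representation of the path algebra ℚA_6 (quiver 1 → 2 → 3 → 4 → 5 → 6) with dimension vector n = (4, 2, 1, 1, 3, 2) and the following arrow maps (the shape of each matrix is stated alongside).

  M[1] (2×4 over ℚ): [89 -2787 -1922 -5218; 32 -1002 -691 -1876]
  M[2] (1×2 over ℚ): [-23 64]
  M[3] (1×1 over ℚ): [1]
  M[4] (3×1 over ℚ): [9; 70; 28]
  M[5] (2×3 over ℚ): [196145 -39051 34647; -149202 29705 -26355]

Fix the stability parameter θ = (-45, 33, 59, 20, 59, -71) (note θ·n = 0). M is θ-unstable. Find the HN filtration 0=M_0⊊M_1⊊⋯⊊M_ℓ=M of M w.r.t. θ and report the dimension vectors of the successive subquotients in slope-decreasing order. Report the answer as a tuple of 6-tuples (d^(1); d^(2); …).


Via rank(M_{q-1}∘⋯∘M_p): M ≅ I[1,1]^2, I[1,2], I[1,6], I[5,5], I[5,6].
μ_θ-semistable layers: μ^(1)=59; μ^(2)=33; μ^(3)=20; μ^(4)=-6; μ^(5)=-45

((0, 0, 0, 0, 1, 0); (0, 1, 0, 0, 0, 0); (0, 1, 1, 1, 1, 1); (0, 0, 0, 0, 1, 1); (4, 0, 0, 0, 0, 0))


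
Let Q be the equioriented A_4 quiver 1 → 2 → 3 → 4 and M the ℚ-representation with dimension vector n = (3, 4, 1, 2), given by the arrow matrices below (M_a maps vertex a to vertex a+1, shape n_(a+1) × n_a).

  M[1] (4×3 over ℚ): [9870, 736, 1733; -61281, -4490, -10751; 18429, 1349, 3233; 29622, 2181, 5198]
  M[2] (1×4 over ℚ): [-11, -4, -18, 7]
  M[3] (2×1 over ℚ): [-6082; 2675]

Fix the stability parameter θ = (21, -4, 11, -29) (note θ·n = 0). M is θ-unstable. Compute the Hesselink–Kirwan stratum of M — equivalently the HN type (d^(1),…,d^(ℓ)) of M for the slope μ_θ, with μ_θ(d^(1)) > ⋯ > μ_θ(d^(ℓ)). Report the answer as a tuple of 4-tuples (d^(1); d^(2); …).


Interval decomposition of M: I[1,2]^2, I[1,4], I[2,2], I[4,4].
HN type (ℓ=4): μ^(1)=17/2; μ^(2)=-1/4; μ^(3)=-4; μ^(4)=-29

((2, 2, 0, 0); (1, 1, 1, 1); (0, 1, 0, 0); (0, 0, 0, 1))


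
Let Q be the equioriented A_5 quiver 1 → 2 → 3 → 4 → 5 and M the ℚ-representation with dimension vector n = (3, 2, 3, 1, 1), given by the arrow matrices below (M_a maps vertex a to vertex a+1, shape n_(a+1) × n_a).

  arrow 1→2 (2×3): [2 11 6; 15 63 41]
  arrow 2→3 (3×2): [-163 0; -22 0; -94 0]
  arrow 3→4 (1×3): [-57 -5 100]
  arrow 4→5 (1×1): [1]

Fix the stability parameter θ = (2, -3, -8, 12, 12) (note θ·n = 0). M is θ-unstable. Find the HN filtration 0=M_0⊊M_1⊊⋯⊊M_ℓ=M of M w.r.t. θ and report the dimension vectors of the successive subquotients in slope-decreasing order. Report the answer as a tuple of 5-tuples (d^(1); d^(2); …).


Interval decomposition of M: I[1,1], I[1,2], I[1,5], I[3,3]^2.
HN type (ℓ=5): μ^(1)=12; μ^(2)=2; μ^(3)=-1/2; μ^(4)=-3; μ^(5)=-8

((0, 0, 0, 1, 1); (1, 0, 0, 0, 0); (1, 1, 0, 0, 0); (1, 1, 1, 0, 0); (0, 0, 2, 0, 0))


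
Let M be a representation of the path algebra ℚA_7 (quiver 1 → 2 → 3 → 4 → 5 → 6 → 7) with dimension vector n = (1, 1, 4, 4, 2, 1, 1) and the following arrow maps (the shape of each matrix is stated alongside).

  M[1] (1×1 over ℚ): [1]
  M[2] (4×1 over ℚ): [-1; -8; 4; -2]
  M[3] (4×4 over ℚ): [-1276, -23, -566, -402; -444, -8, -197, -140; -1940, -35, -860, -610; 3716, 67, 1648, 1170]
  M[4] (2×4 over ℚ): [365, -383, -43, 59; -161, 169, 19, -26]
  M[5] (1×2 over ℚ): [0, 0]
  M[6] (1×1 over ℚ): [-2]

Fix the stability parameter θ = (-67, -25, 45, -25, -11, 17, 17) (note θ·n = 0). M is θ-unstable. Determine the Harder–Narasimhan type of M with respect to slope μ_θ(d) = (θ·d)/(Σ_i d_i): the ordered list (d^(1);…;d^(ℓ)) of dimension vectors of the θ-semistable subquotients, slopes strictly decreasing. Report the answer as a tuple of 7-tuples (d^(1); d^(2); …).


Via rank(M_{q-1}∘⋯∘M_p): M ≅ I[1,3], I[3,3], I[3,5]^2, I[4,4]^2, I[6,7].
μ_θ-semistable layers: μ^(1)=45; μ^(2)=17; μ^(3)=3; μ^(4)=-25; μ^(5)=-67

((0, 0, 2, 0, 0, 0, 0); (0, 0, 0, 0, 0, 1, 1); (0, 0, 2, 2, 2, 0, 0); (0, 1, 0, 2, 0, 0, 0); (1, 0, 0, 0, 0, 0, 0))


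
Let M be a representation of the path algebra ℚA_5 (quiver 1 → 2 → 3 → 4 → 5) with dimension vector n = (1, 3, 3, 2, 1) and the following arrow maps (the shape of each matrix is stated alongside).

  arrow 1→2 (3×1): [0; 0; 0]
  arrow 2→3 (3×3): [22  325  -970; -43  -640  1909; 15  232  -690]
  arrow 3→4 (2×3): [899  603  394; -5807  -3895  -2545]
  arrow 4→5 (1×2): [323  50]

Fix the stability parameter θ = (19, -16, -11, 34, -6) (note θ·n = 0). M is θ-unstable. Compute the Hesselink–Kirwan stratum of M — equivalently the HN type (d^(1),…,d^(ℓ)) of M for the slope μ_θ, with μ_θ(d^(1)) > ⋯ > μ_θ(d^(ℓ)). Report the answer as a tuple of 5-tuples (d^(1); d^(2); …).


Interval decomposition of M: I[1,1], I[2,3], I[2,4], I[2,5].
HN type (ℓ=5): μ^(1)=34; μ^(2)=19; μ^(3)=14; μ^(4)=-11; μ^(5)=-16

((0, 0, 0, 1, 0); (1, 0, 0, 0, 0); (0, 0, 0, 1, 1); (0, 0, 3, 0, 0); (0, 3, 0, 0, 0))


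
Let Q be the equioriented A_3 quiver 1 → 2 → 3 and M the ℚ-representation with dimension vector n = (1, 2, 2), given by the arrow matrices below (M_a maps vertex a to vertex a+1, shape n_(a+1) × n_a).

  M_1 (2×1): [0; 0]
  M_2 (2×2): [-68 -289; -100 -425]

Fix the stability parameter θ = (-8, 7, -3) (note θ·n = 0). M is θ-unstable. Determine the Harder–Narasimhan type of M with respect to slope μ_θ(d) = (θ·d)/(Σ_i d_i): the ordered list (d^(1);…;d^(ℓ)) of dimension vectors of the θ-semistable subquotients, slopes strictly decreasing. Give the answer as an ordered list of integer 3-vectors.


Barcode: M ≅ I[1,1], I[2,2], I[2,3], I[3,3]. HN layers by μ_θ (4 steps, strictly decreasing):
  μ^(1)=7; μ^(2)=2; μ^(3)=-3; μ^(4)=-8

((0, 1, 0); (0, 1, 1); (0, 0, 1); (1, 0, 0))


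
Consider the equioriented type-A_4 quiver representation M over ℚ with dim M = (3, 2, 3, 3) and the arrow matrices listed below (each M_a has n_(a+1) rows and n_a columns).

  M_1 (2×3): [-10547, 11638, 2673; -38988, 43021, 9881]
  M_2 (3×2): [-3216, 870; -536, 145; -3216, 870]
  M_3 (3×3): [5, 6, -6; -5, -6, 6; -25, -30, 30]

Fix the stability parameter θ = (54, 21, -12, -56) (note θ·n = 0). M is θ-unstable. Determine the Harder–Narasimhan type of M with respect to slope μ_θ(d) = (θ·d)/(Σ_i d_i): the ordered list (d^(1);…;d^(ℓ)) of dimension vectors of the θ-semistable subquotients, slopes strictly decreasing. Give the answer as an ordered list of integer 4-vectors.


Interval decomposition of M: I[1,1], I[1,2], I[1,3], I[3,3], I[3,4], I[4,4]^2.
HN type (ℓ=6): μ^(1)=54; μ^(2)=75/2; μ^(3)=21; μ^(4)=-12; μ^(5)=-34; μ^(6)=-56

((1, 0, 0, 0); (1, 1, 0, 0); (1, 1, 1, 0); (0, 0, 1, 0); (0, 0, 1, 1); (0, 0, 0, 2))


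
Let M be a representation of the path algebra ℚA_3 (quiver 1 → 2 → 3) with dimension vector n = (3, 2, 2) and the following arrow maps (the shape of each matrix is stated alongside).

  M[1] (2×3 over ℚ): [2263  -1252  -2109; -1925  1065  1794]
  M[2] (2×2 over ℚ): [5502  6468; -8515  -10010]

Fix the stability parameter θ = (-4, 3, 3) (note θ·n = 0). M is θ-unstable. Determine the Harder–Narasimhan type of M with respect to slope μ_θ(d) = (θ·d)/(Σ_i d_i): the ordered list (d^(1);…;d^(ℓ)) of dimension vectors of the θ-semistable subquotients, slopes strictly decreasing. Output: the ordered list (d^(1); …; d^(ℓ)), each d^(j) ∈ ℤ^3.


Interval decomposition of M: I[1,1], I[1,2], I[1,3], I[3,3].
HN type (ℓ=2): μ^(1)=3; μ^(2)=-4

((0, 2, 2); (3, 0, 0))


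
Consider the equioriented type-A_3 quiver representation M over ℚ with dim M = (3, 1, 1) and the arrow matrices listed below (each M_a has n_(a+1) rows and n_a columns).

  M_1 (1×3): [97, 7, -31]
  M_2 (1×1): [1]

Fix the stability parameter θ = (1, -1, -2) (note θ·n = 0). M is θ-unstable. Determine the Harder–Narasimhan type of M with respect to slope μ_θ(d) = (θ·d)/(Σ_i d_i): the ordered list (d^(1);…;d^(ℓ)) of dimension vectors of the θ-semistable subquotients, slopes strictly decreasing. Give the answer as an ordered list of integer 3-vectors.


Barcode: M ≅ I[1,1]^2, I[1,3]. HN layers by μ_θ (2 steps, strictly decreasing):
  μ^(1)=1; μ^(2)=-2/3

((2, 0, 0); (1, 1, 1))


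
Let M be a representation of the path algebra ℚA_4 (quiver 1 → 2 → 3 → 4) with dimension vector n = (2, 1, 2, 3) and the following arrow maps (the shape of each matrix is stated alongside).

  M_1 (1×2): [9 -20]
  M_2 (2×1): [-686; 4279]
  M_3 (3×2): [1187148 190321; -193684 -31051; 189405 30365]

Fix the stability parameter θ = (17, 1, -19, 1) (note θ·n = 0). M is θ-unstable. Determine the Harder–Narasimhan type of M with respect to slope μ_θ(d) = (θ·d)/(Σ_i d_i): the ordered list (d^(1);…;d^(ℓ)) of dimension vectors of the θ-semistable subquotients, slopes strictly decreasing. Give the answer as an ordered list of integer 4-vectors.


Barcode: M ≅ I[1,1], I[1,4], I[3,4], I[4,4]. HN layers by μ_θ (4 steps, strictly decreasing):
  μ^(1)=17; μ^(2)=1; μ^(3)=-1/3; μ^(4)=-19

((1, 0, 0, 0); (0, 0, 0, 3); (1, 1, 1, 0); (0, 0, 1, 0))


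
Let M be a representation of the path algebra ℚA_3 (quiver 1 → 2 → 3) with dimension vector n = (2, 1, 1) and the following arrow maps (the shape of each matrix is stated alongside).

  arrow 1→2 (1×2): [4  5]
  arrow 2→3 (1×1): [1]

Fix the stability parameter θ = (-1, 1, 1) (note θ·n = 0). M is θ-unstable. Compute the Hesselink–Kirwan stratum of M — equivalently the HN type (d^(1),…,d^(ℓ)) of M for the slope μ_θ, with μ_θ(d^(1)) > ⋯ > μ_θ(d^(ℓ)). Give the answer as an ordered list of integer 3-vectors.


Interval decomposition of M: I[1,1], I[1,3].
HN type (ℓ=2): μ^(1)=1; μ^(2)=-1

((0, 1, 1); (2, 0, 0))


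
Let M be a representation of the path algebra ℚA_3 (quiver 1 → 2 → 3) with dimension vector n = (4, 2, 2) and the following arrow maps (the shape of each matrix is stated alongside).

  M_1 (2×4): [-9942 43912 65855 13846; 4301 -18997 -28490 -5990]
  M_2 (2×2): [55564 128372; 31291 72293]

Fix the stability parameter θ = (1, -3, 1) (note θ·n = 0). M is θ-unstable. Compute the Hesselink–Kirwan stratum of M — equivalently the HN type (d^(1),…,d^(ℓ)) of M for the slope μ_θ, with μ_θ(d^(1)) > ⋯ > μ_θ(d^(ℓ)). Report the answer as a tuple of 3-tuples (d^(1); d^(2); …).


Barcode: M ≅ I[1,1]^2, I[1,2], I[1,3], I[3,3]. HN layers by μ_θ (2 steps, strictly decreasing):
  μ^(1)=1; μ^(2)=-1

((2, 0, 2); (2, 2, 0))


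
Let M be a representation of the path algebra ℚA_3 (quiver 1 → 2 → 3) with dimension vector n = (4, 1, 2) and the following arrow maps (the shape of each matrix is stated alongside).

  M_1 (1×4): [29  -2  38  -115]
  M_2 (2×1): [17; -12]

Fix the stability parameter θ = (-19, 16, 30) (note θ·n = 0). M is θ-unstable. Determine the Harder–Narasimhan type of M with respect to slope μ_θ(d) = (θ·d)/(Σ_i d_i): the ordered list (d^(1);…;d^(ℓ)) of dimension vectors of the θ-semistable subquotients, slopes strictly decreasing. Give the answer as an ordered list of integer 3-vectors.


Interval decomposition of M: I[1,1]^3, I[1,3], I[3,3].
HN type (ℓ=3): μ^(1)=30; μ^(2)=16; μ^(3)=-19

((0, 0, 2); (0, 1, 0); (4, 0, 0))
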